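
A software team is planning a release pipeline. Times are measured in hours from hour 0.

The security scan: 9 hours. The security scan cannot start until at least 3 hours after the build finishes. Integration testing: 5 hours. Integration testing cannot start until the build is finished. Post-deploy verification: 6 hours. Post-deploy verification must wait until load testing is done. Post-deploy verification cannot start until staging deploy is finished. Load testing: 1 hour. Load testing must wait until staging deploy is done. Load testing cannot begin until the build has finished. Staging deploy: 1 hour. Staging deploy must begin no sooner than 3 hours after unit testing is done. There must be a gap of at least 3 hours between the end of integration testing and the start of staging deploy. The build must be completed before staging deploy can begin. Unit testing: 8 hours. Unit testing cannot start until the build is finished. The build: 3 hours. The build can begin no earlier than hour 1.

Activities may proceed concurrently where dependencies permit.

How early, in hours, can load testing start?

The build waits on its own release at hour 1, so it starts at hour 1 and finishes at 1 + 3 = hour 4.
Integration testing cannot begin until the build (finishes hour 4). It runs from hour 4 to 4 + 5 = hour 9.
Unit testing waits on the build (finishes hour 4), so it starts at hour 4 and finishes at 4 + 8 = hour 12.
For staging deploy: unit testing (finishes hour 12, plus 3-hour gap → hour 15); integration testing (finishes hour 9, plus 3-hour gap → hour 12); the build (finishes hour 4). Taking the maximum gives a start of hour 15, and it finishes at 15 + 1 = hour 16.
Load testing waits on staging deploy (finishes hour 16); the build (finishes hour 4). The latest of these is hour 16, which is the earliest load testing can start.

16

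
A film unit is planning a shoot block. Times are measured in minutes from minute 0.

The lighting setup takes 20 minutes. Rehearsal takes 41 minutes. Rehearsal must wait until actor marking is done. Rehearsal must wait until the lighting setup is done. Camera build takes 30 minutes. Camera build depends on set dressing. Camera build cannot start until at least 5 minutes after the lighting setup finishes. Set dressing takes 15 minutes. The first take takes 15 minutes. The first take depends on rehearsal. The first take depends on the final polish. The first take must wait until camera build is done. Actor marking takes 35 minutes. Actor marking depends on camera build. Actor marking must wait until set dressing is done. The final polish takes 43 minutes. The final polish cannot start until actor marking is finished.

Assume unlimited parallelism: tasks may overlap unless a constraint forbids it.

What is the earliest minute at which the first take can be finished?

Nothing blocks the lighting setup, so it runs from minute 0 to minute 20.
Set dressing can start immediately at minute 0; it finishes at minute 15.
Camera build cannot start until set dressing (finishes minute 15); the lighting setup (finishes minute 20, plus 5-minute gap → minute 25). The controlling bound is minute 25, so camera build finishes at 25 + 30 = minute 55.
For actor marking: camera build (finishes minute 55); set dressing (finishes minute 15). Taking the maximum gives a start of minute 55, and it finishes at 55 + 35 = minute 90.
The final polish cannot begin until actor marking (finishes minute 90). It runs from minute 90 to 90 + 43 = minute 133.
For rehearsal: actor marking (finishes minute 90); the lighting setup (finishes minute 20). Taking the maximum gives a start of minute 90, and it finishes at 90 + 41 = minute 131.
The first take needs all of rehearsal (finishes minute 131); the final polish (finishes minute 133); camera build (finishes minute 55). That puts its earliest start at minute 133; it finishes at 133 + 15 = minute 148.

148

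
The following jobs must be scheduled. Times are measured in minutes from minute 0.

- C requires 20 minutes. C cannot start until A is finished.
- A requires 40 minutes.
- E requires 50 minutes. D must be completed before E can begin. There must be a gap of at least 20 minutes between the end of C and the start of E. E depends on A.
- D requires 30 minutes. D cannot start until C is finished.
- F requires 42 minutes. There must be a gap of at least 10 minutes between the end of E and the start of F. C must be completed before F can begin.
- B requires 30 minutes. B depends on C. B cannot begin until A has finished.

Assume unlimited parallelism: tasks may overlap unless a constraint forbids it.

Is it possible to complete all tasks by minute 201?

Yes

Nothing blocks A, so it runs from minute 0 to minute 40.
After A (finishes minute 40), C can start at minute 40 and finishes at minute 60.
After C (finishes minute 60), D can start at minute 60 and finishes at minute 90.
E has to wait for D (finishes minute 90); C (finishes minute 60, plus 20-minute gap → minute 80); A (finishes minute 40). The latest of these is minute 90, so E runs minute 90 to 90 + 50 = minute 140.
For F: E (finishes minute 140, plus 10-minute gap → minute 150); C (finishes minute 60). Taking the maximum gives a start of minute 150, and it finishes at 150 + 42 = minute 192.
B has to wait for C (finishes minute 60); A (finishes minute 40). The latest of these is minute 60, so B runs minute 60 to 60 + 30 = minute 90.
Every task is finished by minute 192, which is no later than the deadline of 201, so the schedule is feasible.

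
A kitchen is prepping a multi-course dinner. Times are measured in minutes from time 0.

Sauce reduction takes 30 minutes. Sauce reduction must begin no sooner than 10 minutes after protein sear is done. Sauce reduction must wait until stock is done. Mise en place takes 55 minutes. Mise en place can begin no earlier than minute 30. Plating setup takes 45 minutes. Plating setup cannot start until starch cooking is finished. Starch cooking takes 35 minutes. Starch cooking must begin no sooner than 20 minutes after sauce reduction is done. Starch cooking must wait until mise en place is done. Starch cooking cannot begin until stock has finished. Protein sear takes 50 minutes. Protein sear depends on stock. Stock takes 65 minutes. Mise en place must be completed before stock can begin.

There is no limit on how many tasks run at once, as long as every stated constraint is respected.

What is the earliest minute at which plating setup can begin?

295

Mise en place cannot begin until its own release at minute 30. It runs from minute 30 to 30 + 55 = minute 85.
Stock cannot begin until mise en place (finishes minute 85). It runs from minute 85 to 85 + 65 = minute 150.
Protein sear cannot begin until stock (finishes minute 150). It runs from minute 150 to 150 + 50 = minute 200.
Sauce reduction cannot start until protein sear (finishes minute 200, plus 10-minute gap → minute 210); stock (finishes minute 150). The controlling bound is minute 210, so sauce reduction finishes at 210 + 30 = minute 240.
Starch cooking cannot start until sauce reduction (finishes minute 240, plus 20-minute gap → minute 260); mise en place (finishes minute 85); stock (finishes minute 150). The controlling bound is minute 260, so starch cooking finishes at 260 + 35 = minute 295.
Plating setup waits on starch cooking (finishes minute 295), so the earliest it can start is minute 295.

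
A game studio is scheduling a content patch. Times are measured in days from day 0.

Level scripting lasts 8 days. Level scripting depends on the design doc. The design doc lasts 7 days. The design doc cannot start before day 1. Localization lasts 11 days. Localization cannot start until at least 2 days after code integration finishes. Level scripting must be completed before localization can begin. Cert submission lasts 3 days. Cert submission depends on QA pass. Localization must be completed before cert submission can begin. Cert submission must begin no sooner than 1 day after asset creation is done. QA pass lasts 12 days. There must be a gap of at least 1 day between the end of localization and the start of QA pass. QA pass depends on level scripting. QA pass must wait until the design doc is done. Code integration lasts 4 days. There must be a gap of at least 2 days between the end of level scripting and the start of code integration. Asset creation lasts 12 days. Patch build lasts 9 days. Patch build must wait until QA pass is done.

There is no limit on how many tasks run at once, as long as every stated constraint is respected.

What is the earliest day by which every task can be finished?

57

Asset creation has no prerequisites, so it starts at day 0 and finishes at day 12.
The design doc cannot begin until its own release at day 1. It runs from day 1 to 1 + 7 = day 8.
Level scripting waits on the design doc (finishes day 8), so it starts at day 8 and finishes at 8 + 8 = day 16.
Code integration waits on level scripting (finishes day 16, plus 2-day gap → day 18), so it starts at day 18 and finishes at 18 + 4 = day 22.
Localization cannot start until code integration (finishes day 22, plus 2-day gap → day 24); level scripting (finishes day 16). The controlling bound is day 24, so localization finishes at 24 + 11 = day 35.
For QA pass: localization (finishes day 35, plus 1-day gap → day 36); level scripting (finishes day 16); the design doc (finishes day 8). Taking the maximum gives a start of day 36, and it finishes at 36 + 12 = day 48.
After QA pass (finishes day 48), patch build can start at day 48 and finishes at day 57.
Cert submission needs all of QA pass (finishes day 48); localization (finishes day 35); asset creation (finishes day 12, plus 1-day gap → day 13). That puts its earliest start at day 48; it finishes at 48 + 3 = day 51.
All tasks are finished once the last one completes. Finish times: The design doc at 8, Asset creation at 12, Level scripting at 16, Code integration at 22, Localization at 35, QA pass at 48, Cert submission at 51, Patch build at 57. The latest is day 57.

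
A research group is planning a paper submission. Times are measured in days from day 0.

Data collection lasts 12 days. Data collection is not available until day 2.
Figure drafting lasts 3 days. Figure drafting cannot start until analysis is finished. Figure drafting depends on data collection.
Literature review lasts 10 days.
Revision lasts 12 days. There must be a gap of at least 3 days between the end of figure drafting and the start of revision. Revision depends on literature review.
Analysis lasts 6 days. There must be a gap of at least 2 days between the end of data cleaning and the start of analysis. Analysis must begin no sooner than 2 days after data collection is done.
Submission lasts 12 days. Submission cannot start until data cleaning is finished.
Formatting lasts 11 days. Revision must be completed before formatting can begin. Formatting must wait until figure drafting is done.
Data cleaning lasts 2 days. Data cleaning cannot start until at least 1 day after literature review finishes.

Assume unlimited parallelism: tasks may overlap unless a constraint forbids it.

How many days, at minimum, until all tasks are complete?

Data collection cannot begin until its own release at day 2. It runs from day 2 to 2 + 12 = day 14.
Literature review has no prerequisites, so it starts at day 0 and finishes at day 10.
Data cleaning cannot begin until literature review (finishes day 10, plus 1-day gap → day 11). It runs from day 11 to 11 + 2 = day 13.
Submission waits on data cleaning (finishes day 13), so it starts at day 13 and finishes at 13 + 12 = day 25.
For analysis: data cleaning (finishes day 13, plus 2-day gap → day 15); data collection (finishes day 14, plus 2-day gap → day 16). Taking the maximum gives a start of day 16, and it finishes at 16 + 6 = day 22.
Figure drafting has to wait for analysis (finishes day 22); data collection (finishes day 14). The latest of these is day 22, so figure drafting runs day 22 to 22 + 3 = day 25.
For revision: figure drafting (finishes day 25, plus 3-day gap → day 28); literature review (finishes day 10). Taking the maximum gives a start of day 28, and it finishes at 28 + 12 = day 40.
For formatting: revision (finishes day 40); figure drafting (finishes day 25). Taking the maximum gives a start of day 40, and it finishes at 40 + 11 = day 51.
All tasks are finished once the last one completes. Finish times: Literature review at 10, Data collection at 14, Data cleaning at 13, Analysis at 22, Figure drafting at 25, Revision at 40, Formatting at 51, Submission at 25. The latest is day 51.

51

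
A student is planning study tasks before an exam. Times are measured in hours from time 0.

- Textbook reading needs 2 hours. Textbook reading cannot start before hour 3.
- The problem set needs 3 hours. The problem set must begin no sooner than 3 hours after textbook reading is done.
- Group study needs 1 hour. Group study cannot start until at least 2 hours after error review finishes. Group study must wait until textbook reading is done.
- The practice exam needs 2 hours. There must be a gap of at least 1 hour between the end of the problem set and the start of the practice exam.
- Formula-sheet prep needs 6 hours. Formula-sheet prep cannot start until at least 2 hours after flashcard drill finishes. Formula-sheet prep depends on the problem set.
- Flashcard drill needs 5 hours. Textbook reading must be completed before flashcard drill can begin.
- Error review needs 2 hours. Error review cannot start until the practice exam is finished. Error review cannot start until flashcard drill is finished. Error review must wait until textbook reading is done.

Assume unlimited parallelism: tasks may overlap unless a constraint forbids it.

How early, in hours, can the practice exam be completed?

14

Textbook reading cannot begin until its own release at hour 3. It runs from hour 3 to 3 + 2 = hour 5.
The problem set waits on textbook reading (finishes hour 5, plus 3-hour gap → hour 8), so it starts at hour 8 and finishes at 8 + 3 = hour 11.
After the problem set (finishes hour 11, plus 1-hour gap → hour 12), the practice exam can start at hour 12 and finishes at hour 14.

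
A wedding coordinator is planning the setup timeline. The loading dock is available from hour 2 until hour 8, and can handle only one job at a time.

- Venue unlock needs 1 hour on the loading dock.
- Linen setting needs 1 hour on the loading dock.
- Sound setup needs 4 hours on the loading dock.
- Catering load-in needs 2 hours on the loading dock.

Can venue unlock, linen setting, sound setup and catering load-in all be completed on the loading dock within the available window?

The loading dock window is 8 − 2 = 6 hours.
Running back to back, the jobs need 1 + 1 + 4 + 2 = 8 hours on the loading dock.
Since 8 > 6, they cannot all fit.

No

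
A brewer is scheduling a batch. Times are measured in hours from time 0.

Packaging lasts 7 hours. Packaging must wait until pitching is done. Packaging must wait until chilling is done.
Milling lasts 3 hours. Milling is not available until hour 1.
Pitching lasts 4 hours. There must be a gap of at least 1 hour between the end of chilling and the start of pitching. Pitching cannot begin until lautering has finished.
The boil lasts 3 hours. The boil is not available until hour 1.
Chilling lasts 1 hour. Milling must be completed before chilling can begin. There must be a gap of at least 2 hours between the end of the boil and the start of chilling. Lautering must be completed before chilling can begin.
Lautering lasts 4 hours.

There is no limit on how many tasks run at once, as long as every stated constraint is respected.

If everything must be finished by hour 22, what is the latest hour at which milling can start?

Nothing follows packaging; the deadline of hour 22 is its only limit. It must start by 22 − 7 = hour 15.
Pitching feeds into packaging (must start by hour 15); so pitching must finish by hour 15 and therefore start by hour 11.
Chilling has several dependents: pitching (must start by hour 11, minus 1-hour gap → hour 10); packaging (must start by hour 15). The earliest of those limits is hour 10, so chilling must start by 10 − 1 = hour 9.
Milling feeds into chilling (must start by hour 9); so milling must finish by hour 9 and therefore start by hour 6.

6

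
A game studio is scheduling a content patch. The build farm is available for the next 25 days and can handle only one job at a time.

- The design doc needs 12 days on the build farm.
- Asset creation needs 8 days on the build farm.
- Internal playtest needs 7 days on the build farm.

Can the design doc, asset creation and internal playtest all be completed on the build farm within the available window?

Running back to back, the jobs need 12 + 8 + 7 = 27 days on the build farm.
Since 27 > 25, they cannot all fit.

No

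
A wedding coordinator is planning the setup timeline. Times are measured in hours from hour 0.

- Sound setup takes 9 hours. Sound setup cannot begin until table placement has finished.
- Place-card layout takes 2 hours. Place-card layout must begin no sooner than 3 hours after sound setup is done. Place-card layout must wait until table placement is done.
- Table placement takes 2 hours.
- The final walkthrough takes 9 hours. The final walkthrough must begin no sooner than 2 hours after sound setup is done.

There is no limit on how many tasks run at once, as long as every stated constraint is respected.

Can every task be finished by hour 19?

No

Table placement has no prerequisites, so it starts at hour 0 and finishes at hour 2.
After table placement (finishes hour 2), sound setup can start at hour 2 and finishes at hour 11.
The final walkthrough cannot begin until sound setup (finishes hour 11, plus 2-hour gap → hour 13). It runs from hour 13 to 13 + 9 = hour 22.
Place-card layout has to wait for sound setup (finishes hour 11, plus 3-hour gap → hour 14); table placement (finishes hour 2). The latest of these is hour 14, so place-card layout runs hour 14 to 14 + 2 = hour 16.
The earliest everything can be done is hour 22, which is after the deadline of 19, so it is not possible.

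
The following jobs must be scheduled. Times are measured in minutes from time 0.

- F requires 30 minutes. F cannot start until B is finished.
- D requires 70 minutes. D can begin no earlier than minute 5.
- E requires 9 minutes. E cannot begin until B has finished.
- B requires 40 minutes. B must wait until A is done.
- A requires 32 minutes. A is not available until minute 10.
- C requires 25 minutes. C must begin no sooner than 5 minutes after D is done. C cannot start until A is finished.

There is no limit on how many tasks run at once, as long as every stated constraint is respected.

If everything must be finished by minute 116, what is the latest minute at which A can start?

14

To finish by minute 116, E (duration 9) must start no later than minute 107.
Nothing follows F; the deadline of minute 116 is its only limit. It must start by 116 − 30 = minute 86.
B feeds E (must start by minute 107); F (must start by minute 86). Taking the minimum, B must finish by minute 86 and start by 86 − 40 = minute 46.
Nothing follows C; the deadline of minute 116 is its only limit. It must start by 116 − 25 = minute 91.
A has several dependents: B (must start by minute 46); C (must start by minute 91). The earliest of those limits is minute 46, so A must start by 46 − 32 = minute 14.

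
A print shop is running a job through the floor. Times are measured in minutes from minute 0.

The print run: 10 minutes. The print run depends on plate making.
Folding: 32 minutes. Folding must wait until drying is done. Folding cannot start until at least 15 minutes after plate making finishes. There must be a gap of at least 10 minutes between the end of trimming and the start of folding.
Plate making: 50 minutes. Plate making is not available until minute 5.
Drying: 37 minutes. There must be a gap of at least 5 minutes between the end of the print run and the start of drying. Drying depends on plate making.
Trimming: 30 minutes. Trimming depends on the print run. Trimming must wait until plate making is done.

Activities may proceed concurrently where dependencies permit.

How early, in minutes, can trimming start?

65

Plate making waits on its own release at minute 5, so it starts at minute 5 and finishes at 5 + 50 = minute 55.
The print run cannot begin until plate making (finishes minute 55). It runs from minute 55 to 55 + 10 = minute 65.
Trimming waits on the print run (finishes minute 65); plate making (finishes minute 55). The latest of these is minute 65, which is the earliest trimming can start.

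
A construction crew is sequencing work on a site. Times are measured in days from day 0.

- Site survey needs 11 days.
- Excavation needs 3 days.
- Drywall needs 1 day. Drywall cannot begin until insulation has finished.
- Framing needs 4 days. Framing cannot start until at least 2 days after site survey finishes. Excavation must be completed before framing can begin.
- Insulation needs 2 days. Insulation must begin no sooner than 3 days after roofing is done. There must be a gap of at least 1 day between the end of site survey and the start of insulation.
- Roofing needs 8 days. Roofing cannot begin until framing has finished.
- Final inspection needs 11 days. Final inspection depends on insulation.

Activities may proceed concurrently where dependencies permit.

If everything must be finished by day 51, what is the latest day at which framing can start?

23

To finish by day 51, drywall (duration 1) must start no later than day 50.
Final inspection must finish by day 51; it takes 11 days, so it must start by 51 − 11 = day 40.
For insulation: drywall (must start by day 50); final inspection (must start by day 40). The most restrictive is day 40; with a 2-day duration, insulation must start by day 38.
Roofing feeds into insulation (must start by day 38, minus 3-day gap → day 35); so roofing must finish by day 35 and therefore start by day 27.
Framing must finish before roofing (must start by day 27). With a 4-day duration, framing must start by 27 − 4 = day 23.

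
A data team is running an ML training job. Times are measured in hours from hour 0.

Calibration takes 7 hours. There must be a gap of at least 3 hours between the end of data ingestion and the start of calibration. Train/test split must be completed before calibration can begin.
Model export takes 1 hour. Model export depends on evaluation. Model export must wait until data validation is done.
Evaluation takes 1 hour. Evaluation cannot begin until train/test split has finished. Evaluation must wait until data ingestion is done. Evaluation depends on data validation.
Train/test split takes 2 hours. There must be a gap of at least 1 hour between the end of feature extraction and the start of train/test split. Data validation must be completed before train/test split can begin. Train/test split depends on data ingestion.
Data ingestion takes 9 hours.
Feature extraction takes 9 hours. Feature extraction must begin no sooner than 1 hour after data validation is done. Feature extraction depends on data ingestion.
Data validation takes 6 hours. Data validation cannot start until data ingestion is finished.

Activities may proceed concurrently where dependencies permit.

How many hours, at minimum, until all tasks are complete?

Data ingestion can start immediately at hour 0; it finishes at hour 9.
After data ingestion (finishes hour 9), data validation can start at hour 9 and finishes at hour 15.
Feature extraction cannot start until data validation (finishes hour 15, plus 1-hour gap → hour 16); data ingestion (finishes hour 9). The controlling bound is hour 16, so feature extraction finishes at 16 + 9 = hour 25.
Train/test split has to wait for feature extraction (finishes hour 25, plus 1-hour gap → hour 26); data validation (finishes hour 15); data ingestion (finishes hour 9). The latest of these is hour 26, so train/test split runs hour 26 to 26 + 2 = hour 28.
For calibration: data ingestion (finishes hour 9, plus 3-hour gap → hour 12); train/test split (finishes hour 28). Taking the maximum gives a start of hour 28, and it finishes at 28 + 7 = hour 35.
Evaluation has to wait for train/test split (finishes hour 28); data ingestion (finishes hour 9); data validation (finishes hour 15). The latest of these is hour 28, so evaluation runs hour 28 to 28 + 1 = hour 29.
Model export cannot start until evaluation (finishes hour 29); data validation (finishes hour 15). The controlling bound is hour 29, so model export finishes at 29 + 1 = hour 30.
All tasks are finished once the last one completes. Finish times: Data ingestion at 9, Data validation at 15, Feature extraction at 25, Train/test split at 28, Evaluation at 29, Calibration at 35, Model export at 30. The latest is hour 35.

35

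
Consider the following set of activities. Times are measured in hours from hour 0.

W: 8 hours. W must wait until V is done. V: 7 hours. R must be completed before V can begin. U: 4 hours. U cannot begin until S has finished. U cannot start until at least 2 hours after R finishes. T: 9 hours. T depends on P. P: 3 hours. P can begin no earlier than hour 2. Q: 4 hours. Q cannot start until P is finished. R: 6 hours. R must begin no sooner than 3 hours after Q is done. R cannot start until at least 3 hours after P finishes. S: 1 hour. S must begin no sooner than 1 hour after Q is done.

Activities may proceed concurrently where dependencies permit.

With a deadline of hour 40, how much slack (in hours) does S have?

25

After its own release at hour 2, P can start at hour 2 and finishes at hour 5.
Q cannot begin until P (finishes hour 5). It runs from hour 5 to 5 + 4 = hour 9.
S waits on Q (finishes hour 9, plus 1-hour gap → hour 10), so it starts at hour 10 and finishes at 10 + 1 = hour 11.

Working backward from the deadline:
U has no dependents, so it just needs to finish by hour 40. Starting by 40 − 4 = hour 36 achieves that.
S has to be done before U (must start by hour 36). That means finishing by hour 36, i.e. starting by 36 − 1 = hour 35.
So S can start as early as hour 10 and as late as hour 35, giving 35 − 10 = 25 hours of slack.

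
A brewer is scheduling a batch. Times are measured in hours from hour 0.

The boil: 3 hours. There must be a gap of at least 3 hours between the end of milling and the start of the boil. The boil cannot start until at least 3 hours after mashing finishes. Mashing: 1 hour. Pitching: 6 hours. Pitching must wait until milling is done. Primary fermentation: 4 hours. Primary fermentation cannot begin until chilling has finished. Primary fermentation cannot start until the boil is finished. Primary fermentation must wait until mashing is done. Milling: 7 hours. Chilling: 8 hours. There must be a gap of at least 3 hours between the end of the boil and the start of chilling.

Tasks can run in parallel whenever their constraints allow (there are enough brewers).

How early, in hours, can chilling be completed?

24

Nothing blocks mashing, so it runs from hour 0 to hour 1.
Nothing blocks milling, so it runs from hour 0 to hour 7.
For the boil: milling (finishes hour 7, plus 3-hour gap → hour 10); mashing (finishes hour 1, plus 3-hour gap → hour 4). Taking the maximum gives a start of hour 10, and it finishes at 10 + 3 = hour 13.
Chilling cannot begin until the boil (finishes hour 13, plus 3-hour gap → hour 16). It runs from hour 16 to 16 + 8 = hour 24.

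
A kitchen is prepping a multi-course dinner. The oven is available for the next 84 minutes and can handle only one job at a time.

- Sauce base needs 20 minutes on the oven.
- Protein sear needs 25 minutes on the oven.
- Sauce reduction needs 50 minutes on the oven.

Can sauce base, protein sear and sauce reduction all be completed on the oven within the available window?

Running back to back, the jobs need 20 + 25 + 50 = 95 minutes on the oven.
Since 95 > 84, they cannot all fit.

No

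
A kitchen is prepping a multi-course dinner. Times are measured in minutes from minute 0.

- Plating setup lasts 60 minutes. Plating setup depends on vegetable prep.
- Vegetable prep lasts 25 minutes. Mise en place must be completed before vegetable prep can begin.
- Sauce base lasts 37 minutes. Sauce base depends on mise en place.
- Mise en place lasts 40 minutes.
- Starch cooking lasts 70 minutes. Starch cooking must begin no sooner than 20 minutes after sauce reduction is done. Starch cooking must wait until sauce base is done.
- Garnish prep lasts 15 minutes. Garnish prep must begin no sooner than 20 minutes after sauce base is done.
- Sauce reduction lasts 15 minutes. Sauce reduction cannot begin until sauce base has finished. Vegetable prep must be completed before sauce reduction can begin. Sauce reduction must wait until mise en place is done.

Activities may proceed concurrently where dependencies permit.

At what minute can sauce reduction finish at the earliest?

Mise en place can start immediately at minute 0; it finishes at minute 40.
After mise en place (finishes minute 40), vegetable prep can start at minute 40 and finishes at minute 65.
Sauce base cannot begin until mise en place (finishes minute 40). It runs from minute 40 to 40 + 37 = minute 77.
For sauce reduction: sauce base (finishes minute 77); vegetable prep (finishes minute 65); mise en place (finishes minute 40). Taking the maximum gives a start of minute 77, and it finishes at 77 + 15 = minute 92.

92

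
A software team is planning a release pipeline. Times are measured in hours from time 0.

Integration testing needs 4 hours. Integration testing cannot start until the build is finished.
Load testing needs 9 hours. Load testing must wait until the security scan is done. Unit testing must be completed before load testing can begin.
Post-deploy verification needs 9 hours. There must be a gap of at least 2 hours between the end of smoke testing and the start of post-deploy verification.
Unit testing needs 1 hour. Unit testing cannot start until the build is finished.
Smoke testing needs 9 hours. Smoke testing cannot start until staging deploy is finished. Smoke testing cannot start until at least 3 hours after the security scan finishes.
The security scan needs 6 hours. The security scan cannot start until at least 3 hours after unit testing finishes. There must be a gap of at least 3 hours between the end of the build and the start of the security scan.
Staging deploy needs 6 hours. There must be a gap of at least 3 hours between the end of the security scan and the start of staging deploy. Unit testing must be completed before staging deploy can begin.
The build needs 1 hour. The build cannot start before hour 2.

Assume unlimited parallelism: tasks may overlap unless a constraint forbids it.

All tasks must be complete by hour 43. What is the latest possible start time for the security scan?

Post-deploy verification must finish by hour 43; it takes 9 hours, so it must start by 43 − 9 = hour 34.
Smoke testing has to be done before post-deploy verification (must start by hour 34, minus 2-hour gap → hour 32). That means finishing by hour 32, i.e. starting by 32 − 9 = hour 23.
Staging deploy feeds into smoke testing (must start by hour 23); so staging deploy must finish by hour 23 and therefore start by hour 17.
Load testing must finish by hour 43; it takes 9 hours, so it must start by 43 − 9 = hour 34.
The security scan has several dependents: staging deploy (must start by hour 17, minus 3-hour gap → hour 14); smoke testing (must start by hour 23, minus 3-hour gap → hour 20); load testing (must start by hour 34). The earliest of those limits is hour 14, so the security scan must start by 14 − 6 = hour 8.

8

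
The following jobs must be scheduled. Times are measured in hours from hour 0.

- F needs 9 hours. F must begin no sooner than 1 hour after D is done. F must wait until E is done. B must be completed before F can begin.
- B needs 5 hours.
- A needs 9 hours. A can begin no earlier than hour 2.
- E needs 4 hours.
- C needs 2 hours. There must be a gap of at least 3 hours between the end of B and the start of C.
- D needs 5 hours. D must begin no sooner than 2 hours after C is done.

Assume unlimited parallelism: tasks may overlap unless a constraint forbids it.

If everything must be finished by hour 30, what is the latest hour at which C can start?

11

F has no dependents, so it just needs to finish by hour 30. Starting by 30 − 9 = hour 21 achieves that.
D has to be done before F (must start by hour 21, minus 1-hour gap → hour 20). That means finishing by hour 20, i.e. starting by 20 − 5 = hour 15.
Since D (must start by hour 15, minus 2-hour gap → hour 13) depends on it, C must finish by hour 13. Backing off its 2-hour duration gives a latest start of hour 11.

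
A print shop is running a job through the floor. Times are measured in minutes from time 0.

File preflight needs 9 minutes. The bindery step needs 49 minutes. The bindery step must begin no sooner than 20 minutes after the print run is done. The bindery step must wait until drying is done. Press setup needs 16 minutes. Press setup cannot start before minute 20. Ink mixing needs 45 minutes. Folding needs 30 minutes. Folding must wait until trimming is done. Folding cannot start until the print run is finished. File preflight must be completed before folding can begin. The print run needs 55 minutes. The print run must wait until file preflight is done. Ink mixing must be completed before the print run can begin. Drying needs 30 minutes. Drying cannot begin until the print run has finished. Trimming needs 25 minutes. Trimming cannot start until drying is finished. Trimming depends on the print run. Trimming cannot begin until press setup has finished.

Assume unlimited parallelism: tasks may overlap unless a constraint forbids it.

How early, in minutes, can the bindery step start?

Ink mixing has no prerequisites, so it starts at minute 0 and finishes at minute 45.
File preflight has no prerequisites, so it starts at minute 0 and finishes at minute 9.
The print run has to wait for file preflight (finishes minute 9); ink mixing (finishes minute 45). The latest of these is minute 45, so the print run runs minute 45 to 45 + 55 = minute 100.
After the print run (finishes minute 100), drying can start at minute 100 and finishes at minute 130.
The bindery step waits on the print run (finishes minute 100, plus 20-minute gap → minute 120); drying (finishes minute 130). The latest of these is minute 130, which is the earliest the bindery step can start.

130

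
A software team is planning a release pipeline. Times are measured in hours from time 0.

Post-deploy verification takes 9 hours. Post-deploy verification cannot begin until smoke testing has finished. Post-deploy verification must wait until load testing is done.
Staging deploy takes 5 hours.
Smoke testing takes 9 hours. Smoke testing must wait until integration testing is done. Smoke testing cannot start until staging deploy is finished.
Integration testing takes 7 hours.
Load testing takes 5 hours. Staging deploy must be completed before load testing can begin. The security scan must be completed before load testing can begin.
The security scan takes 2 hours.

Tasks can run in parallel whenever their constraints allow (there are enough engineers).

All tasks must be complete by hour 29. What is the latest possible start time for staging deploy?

6

Nothing follows post-deploy verification; the deadline of hour 29 is its only limit. It must start by 29 − 9 = hour 20.
Since post-deploy verification (must start by hour 20) depends on it, smoke testing must finish by hour 20. Backing off its 9-hour duration gives a latest start of hour 11.
Since post-deploy verification (must start by hour 20) depends on it, load testing must finish by hour 20. Backing off its 5-hour duration gives a latest start of hour 15.
Staging deploy feeds smoke testing (must start by hour 11); load testing (must start by hour 15). Taking the minimum, staging deploy must finish by hour 11 and start by 11 − 5 = hour 6.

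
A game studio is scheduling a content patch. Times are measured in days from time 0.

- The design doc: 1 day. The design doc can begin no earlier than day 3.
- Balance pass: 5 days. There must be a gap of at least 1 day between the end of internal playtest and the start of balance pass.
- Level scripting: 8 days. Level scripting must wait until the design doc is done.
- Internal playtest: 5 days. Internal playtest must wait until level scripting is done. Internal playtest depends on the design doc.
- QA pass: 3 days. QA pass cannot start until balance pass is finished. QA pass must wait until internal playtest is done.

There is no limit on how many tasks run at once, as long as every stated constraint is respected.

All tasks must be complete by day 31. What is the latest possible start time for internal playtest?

Nothing follows QA pass; the deadline of day 31 is its only limit. It must start by 31 − 3 = day 28.
Balance pass must finish before QA pass (must start by day 28). With a 5-day duration, balance pass must start by 28 − 5 = day 23.
Internal playtest must finish in time for balance pass (must start by day 23, minus 1-day gap → day 22); QA pass (must start by day 28). The tightest is day 22, so internal playtest must start by 22 − 5 = day 17.

17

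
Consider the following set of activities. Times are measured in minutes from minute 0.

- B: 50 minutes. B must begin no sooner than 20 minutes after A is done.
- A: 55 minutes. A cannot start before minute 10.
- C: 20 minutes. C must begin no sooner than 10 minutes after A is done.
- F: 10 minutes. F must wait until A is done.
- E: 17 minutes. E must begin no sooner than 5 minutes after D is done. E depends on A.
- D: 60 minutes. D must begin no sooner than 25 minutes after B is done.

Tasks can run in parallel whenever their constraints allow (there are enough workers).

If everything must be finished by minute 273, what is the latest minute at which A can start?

41

E must finish by minute 273; it takes 17 minutes, so it must start by 273 − 17 = minute 256.
D must finish before E (must start by minute 256, minus 5-minute gap → minute 251). With a 60-minute duration, D must start by 251 − 60 = minute 191.
B feeds into D (must start by minute 191, minus 25-minute gap → minute 166); so B must finish by minute 166 and therefore start by minute 116.
C must finish by minute 273; it takes 20 minutes, so it must start by 273 − 20 = minute 253.
F has no dependents, so it just needs to finish by minute 273. Starting by 273 − 10 = minute 263 achieves that.
A feeds B (must start by minute 116, minus 20-minute gap → minute 96); C (must start by minute 253, minus 10-minute gap → minute 243); E (must start by minute 256); F (must start by minute 263). Taking the minimum, A must finish by minute 96 and start by 96 − 55 = minute 41.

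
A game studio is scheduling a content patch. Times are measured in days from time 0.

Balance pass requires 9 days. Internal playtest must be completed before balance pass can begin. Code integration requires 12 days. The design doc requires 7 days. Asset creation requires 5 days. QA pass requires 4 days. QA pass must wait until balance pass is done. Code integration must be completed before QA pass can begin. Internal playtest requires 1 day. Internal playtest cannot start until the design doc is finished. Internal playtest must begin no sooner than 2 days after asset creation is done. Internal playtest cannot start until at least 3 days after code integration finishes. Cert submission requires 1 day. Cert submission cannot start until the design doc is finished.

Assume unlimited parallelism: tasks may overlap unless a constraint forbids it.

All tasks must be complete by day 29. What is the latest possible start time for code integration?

QA pass must finish by day 29; it takes 4 days, so it must start by 29 − 4 = day 25.
Balance pass has to be done before QA pass (must start by day 25). That means finishing by day 25, i.e. starting by 25 − 9 = day 16.
Internal playtest must finish before balance pass (must start by day 16). With a 1-day duration, internal playtest must start by 16 − 1 = day 15.
Code integration has several dependents: internal playtest (must start by day 15, minus 3-day gap → day 12); QA pass (must start by day 25). The earliest of those limits is day 12, so code integration must start by 12 − 12 = day 0.

0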